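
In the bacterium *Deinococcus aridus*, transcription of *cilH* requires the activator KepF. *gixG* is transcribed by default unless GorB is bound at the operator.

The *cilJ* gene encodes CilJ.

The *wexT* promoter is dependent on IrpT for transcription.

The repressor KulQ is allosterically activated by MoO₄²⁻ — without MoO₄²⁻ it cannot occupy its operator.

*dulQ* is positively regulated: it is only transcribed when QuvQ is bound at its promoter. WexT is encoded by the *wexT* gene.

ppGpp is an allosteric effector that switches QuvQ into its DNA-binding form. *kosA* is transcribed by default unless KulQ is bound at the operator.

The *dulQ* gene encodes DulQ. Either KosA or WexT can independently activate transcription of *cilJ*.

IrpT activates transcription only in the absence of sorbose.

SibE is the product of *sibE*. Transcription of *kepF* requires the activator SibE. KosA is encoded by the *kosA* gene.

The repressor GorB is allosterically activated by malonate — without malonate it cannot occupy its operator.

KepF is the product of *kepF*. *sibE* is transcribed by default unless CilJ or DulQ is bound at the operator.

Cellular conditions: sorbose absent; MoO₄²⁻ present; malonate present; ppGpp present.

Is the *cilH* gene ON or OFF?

MoO₄²⁻ is present, so KulQ is active.
With repressor KulQ bound, *kosA* is not transcribed.
So KosA is not produced.
Sorbose is absent, so IrpT is active.
No repressor is bound and IrpT is active, so *wexT* is transcribed.
So WexT is produced and active.
Activator WexT is present, so *cilJ* is transcribed.
So CilJ is produced and active.
ppGpp is present, so QuvQ is active.
No repressor is bound and QuvQ is active, so *dulQ* is transcribed.
So DulQ is produced and active.
With repressor CilJ bound, *sibE* is not transcribed.
So SibE is not produced.
Required activator SibE is absent, so *kepF* is not transcribed.
So KepF is not produced.
Required activator KepF is absent, so *cilH* is not transcribed.

OFF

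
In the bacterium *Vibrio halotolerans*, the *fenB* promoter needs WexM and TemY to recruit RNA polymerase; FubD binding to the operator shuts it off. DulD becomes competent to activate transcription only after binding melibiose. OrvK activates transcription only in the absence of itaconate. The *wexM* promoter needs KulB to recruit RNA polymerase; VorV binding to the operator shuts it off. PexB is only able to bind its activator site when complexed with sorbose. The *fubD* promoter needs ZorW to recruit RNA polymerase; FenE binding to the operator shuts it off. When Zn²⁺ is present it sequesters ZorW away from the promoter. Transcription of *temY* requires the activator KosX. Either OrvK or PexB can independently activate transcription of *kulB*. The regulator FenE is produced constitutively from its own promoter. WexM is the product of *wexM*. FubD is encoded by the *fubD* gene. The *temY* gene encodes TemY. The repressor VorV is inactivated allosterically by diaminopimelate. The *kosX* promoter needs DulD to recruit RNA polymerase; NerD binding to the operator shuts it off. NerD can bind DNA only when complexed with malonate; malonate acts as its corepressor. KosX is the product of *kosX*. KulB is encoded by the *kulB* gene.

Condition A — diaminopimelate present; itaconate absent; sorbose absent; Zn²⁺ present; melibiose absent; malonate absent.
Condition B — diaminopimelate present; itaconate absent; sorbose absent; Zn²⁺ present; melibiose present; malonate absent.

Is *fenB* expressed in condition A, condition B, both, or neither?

B only

Condition A:
Diaminopimelate is present, so VorV is inactive.
Itaconate is absent, so OrvK is active.
Sorbose is absent, so PexB is inactive.
Activator OrvK is present, so *kulB* is transcribed.
So KulB is produced and active.
No repressor is bound and KulB is active, so *wexM* is transcribed.
So WexM is produced and active.
FenE is produced constitutively and is active.
Zn²⁺ is present, so ZorW is inactive.
With repressor FenE bound, *fubD* is not transcribed.
So FubD is not produced.
Melibiose is absent, so DulD is inactive.
Malonate is absent, so NerD is inactive.
Required activator DulD is absent, so *kosX* is not transcribed.
So KosX is not produced.
Required activator KosX is absent, so *temY* is not transcribed.
So TemY is not produced.
Required activator TemY is absent, so *fenB* is not transcribed.
→ *fenB* is OFF in A.
Condition B:
Diaminopimelate is present, so VorV is inactive.
Itaconate is absent, so OrvK is active.
Sorbose is absent, so PexB is inactive.
Activator OrvK is present, so *kulB* is transcribed.
So KulB is produced and active.
No repressor is bound and KulB is active, so *wexM* is transcribed.
So WexM is produced and active.
FenE is produced constitutively and is active.
Zn²⁺ is present, so ZorW is inactive.
With repressor FenE bound, *fubD* is not transcribed.
So FubD is not produced.
Melibiose is present, so DulD is active.
Malonate is absent, so NerD is inactive.
No repressor is bound and DulD is active, so *kosX* is transcribed.
So KosX is produced and active.
No repressor is bound and KosX is active, so *temY* is transcribed.
So TemY is produced and active.
No repressor is bound and WexM and TemY are active, so *fenB* is transcribed.
→ *fenB* is ON in B.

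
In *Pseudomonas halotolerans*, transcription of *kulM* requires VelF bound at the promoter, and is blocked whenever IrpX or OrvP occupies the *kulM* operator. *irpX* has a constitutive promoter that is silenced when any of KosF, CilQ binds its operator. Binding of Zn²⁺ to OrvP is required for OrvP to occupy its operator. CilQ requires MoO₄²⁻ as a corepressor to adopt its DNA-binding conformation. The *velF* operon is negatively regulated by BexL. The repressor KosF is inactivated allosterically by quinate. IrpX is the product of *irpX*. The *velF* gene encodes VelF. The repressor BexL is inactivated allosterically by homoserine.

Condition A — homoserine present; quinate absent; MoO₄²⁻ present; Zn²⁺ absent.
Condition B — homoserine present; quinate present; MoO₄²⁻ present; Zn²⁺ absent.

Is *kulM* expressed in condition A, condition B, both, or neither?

Condition A:
Homoserine is present, so BexL is inactive.
With no repressor bound, *velF* is transcribed.
So VelF is produced and active.
Quinate is absent, so KosF is active.
MoO₄²⁻ is present, so CilQ is active.
With repressor KosF bound, *irpX* is not transcribed.
So IrpX is not produced.
Zn²⁺ is absent, so OrvP is inactive.
No repressor is bound and VelF is active, so *kulM* is transcribed.
→ *kulM* is ON in A.
Condition B:
Homoserine is present, so BexL is inactive.
With no repressor bound, *velF* is transcribed.
So VelF is produced and active.
Quinate is present, so KosF is inactive.
MoO₄²⁻ is present, so CilQ is active.
With repressor CilQ bound, *irpX* is not transcribed.
So IrpX is not produced.
Zn²⁺ is absent, so OrvP is inactive.
No repressor is bound and VelF is active, so *kulM* is transcribed.
→ *kulM* is ON in B.

both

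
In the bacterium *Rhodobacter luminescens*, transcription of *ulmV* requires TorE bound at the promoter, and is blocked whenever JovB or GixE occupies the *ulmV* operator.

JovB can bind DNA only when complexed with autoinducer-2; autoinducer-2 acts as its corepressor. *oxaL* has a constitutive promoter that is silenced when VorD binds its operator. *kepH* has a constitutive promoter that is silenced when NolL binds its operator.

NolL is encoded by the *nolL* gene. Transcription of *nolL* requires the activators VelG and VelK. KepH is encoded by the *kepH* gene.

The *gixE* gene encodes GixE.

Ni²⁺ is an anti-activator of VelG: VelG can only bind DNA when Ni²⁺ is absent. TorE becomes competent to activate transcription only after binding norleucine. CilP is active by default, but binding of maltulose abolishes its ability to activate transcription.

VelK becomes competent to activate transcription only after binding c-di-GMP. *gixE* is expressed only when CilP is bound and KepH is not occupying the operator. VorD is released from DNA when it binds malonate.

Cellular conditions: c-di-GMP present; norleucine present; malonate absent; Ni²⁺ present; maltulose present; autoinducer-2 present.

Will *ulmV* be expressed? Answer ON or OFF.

OFF

Autoinducer-2 is present, so JovB is active.
Ni²⁺ is present, so VelG is inactive.
c-di-GMP is present, so VelK is active.
Required activator VelG is absent, so *nolL* is not transcribed.
So NolL is not produced.
With no repressor bound, *kepH* is transcribed.
So KepH is produced and active.
Maltulose is present, so CilP is inactive.
With repressor KepH bound, *gixE* is not transcribed.
So GixE is not produced.
Norleucine is present, so TorE is active.
With repressor JovB bound, *ulmV* is not transcribed.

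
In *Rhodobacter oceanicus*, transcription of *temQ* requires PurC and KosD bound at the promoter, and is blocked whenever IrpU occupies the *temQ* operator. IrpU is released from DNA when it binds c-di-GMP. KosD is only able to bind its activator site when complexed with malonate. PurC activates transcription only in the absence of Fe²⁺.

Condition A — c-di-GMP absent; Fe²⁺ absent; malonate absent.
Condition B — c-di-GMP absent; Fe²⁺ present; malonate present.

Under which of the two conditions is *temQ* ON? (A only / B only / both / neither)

Condition A:
c-di-GMP is absent, so IrpU is active.
Fe²⁺ is absent, so PurC is active.
Malonate is absent, so KosD is inactive.
With repressor IrpU bound, *temQ* is not transcribed.
→ *temQ* is OFF in A.
Condition B:
c-di-GMP is absent, so IrpU is active.
Fe²⁺ is present, so PurC is inactive.
Malonate is present, so KosD is active.
With repressor IrpU bound, *temQ* is not transcribed.
→ *temQ* is OFF in B.

neither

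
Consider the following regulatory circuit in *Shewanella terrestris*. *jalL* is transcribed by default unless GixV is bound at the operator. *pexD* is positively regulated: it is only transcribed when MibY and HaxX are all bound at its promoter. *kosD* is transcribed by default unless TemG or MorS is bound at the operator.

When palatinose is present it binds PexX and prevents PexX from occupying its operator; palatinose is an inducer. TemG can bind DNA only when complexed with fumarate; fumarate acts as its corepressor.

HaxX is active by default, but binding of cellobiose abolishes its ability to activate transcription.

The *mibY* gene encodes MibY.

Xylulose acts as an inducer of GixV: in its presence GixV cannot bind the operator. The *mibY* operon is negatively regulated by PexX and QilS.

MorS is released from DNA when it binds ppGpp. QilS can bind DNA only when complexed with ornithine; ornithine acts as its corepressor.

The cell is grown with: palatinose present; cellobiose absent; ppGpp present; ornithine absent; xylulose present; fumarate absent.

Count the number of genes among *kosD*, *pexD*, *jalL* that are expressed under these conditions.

3

Fumarate is absent, so TemG is inactive.
ppGpp is present, so MorS is inactive.
With no repressor bound, *kosD* is transcribed.
→ *kosD* is ON.
Palatinose is present, so PexX is inactive.
Ornithine is absent, so QilS is inactive.
With no repressor bound, *mibY* is transcribed.
So MibY is produced and active.
Cellobiose is absent, so HaxX is active.
No repressor is bound and MibY and HaxX are active, so *pexD* is transcribed.
→ *pexD* is ON.
Xylulose is present, so GixV is inactive.
With no repressor bound, *jalL* is transcribed.
→ *jalL* is ON.
3 of the 3 genes are transcribed.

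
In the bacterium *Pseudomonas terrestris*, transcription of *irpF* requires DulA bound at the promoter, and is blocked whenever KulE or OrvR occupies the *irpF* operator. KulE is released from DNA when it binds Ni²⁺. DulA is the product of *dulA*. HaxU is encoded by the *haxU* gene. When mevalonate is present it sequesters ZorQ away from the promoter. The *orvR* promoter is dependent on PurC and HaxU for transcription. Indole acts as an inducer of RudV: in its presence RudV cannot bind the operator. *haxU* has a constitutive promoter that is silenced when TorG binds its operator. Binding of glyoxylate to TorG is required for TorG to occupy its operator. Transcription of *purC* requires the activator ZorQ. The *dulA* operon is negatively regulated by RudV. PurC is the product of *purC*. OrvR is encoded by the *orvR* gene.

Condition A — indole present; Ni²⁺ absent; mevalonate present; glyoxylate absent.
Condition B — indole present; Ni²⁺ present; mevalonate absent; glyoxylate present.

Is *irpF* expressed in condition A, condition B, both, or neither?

B only

Condition A:
Indole is present, so RudV is inactive.
With no repressor bound, *dulA* is transcribed.
So DulA is produced and active.
Ni²⁺ is absent, so KulE is active.
Mevalonate is present, so ZorQ is inactive.
Required activator ZorQ is absent, so *purC* is not transcribed.
So PurC is not produced.
Glyoxylate is absent, so TorG is inactive.
With no repressor bound, *haxU* is transcribed.
So HaxU is produced and active.
Required activator PurC is absent, so *orvR* is not transcribed.
So OrvR is not produced.
With repressor KulE bound, *irpF* is not transcribed.
→ *irpF* is OFF in A.
Condition B:
Indole is present, so RudV is inactive.
With no repressor bound, *dulA* is transcribed.
So DulA is produced and active.
Ni²⁺ is present, so KulE is inactive.
Mevalonate is absent, so ZorQ is active.
No repressor is bound and ZorQ is active, so *purC* is transcribed.
So PurC is produced and active.
Glyoxylate is present, so TorG is active.
With repressor TorG bound, *haxU* is not transcribed.
So HaxU is not produced.
Required activator HaxU is absent, so *orvR* is not transcribed.
So OrvR is not produced.
No repressor is bound and DulA is active, so *irpF* is transcribed.
→ *irpF* is ON in B.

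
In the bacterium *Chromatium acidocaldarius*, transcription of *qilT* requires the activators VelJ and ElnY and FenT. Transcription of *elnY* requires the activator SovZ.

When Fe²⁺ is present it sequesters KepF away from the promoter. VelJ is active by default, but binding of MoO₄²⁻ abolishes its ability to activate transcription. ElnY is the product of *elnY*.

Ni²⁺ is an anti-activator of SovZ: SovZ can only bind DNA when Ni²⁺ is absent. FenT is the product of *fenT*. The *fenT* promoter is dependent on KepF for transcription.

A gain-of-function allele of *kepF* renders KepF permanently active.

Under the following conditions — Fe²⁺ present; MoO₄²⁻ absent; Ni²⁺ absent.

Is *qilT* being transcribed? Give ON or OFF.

MoO₄²⁻ is absent, so VelJ is active.
Ni²⁺ is absent, so SovZ is active.
No repressor is bound and SovZ is active, so *elnY* is transcribed.
So ElnY is produced and active.
KepF is constitutively active in this strain.
No repressor is bound and KepF is active, so *fenT* is transcribed.
So FenT is produced and active.
No repressor is bound and VelJ and ElnY and FenT are active, so *qilT* is transcribed.

ON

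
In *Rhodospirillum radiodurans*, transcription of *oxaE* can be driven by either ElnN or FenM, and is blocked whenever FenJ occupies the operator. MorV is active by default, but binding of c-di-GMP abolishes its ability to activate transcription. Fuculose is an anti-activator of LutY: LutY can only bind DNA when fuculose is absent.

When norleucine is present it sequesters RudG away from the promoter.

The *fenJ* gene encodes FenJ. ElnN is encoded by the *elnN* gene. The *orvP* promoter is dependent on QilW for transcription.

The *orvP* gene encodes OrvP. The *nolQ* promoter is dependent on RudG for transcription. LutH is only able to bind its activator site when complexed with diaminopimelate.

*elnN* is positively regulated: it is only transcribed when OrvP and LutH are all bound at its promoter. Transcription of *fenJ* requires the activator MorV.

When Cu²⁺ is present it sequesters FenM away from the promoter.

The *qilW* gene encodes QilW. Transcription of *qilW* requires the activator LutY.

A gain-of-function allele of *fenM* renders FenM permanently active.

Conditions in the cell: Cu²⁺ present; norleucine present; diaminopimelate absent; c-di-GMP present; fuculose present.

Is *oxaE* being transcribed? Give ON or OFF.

c-di-GMP is present, so MorV is inactive.
Required activator MorV is absent, so *fenJ* is not transcribed.
So FenJ is not produced.
Fuculose is present, so LutY is inactive.
Required activator LutY is absent, so *qilW* is not transcribed.
So QilW is not produced.
Required activator QilW is absent, so *orvP* is not transcribed.
So OrvP is not produced.
Diaminopimelate is absent, so LutH is inactive.
Required activator OrvP is absent, so *elnN* is not transcribed.
So ElnN is not produced.
FenM is constitutively active in this strain.
Activator FenM is present, so *oxaE* is transcribed.

ON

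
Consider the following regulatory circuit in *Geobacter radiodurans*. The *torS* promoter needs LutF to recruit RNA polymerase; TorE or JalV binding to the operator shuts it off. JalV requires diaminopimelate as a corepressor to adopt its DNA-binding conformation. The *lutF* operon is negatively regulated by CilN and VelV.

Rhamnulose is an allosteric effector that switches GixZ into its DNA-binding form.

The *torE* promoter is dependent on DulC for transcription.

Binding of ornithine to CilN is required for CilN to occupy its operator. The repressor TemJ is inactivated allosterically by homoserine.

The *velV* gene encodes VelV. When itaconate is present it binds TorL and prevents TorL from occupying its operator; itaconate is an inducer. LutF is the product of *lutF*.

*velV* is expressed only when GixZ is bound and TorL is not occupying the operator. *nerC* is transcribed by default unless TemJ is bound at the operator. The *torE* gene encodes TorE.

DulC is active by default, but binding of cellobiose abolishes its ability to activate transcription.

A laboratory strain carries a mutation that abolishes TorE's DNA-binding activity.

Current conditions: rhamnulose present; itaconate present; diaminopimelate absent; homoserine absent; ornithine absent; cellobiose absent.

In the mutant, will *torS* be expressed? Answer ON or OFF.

Ornithine is absent, so CilN is inactive.
Itaconate is present, so TorL is inactive.
Rhamnulose is present, so GixZ is active.
No repressor is bound and GixZ is active, so *velV* is transcribed.
So VelV is produced and active.
With repressor VelV bound, *lutF* is not transcribed.
So LutF is not produced.
TorE is non-functional in this strain, so it has no effect.
Diaminopimelate is absent, so JalV is inactive.
Required activator LutF is absent, so *torS* is not transcribed.

OFF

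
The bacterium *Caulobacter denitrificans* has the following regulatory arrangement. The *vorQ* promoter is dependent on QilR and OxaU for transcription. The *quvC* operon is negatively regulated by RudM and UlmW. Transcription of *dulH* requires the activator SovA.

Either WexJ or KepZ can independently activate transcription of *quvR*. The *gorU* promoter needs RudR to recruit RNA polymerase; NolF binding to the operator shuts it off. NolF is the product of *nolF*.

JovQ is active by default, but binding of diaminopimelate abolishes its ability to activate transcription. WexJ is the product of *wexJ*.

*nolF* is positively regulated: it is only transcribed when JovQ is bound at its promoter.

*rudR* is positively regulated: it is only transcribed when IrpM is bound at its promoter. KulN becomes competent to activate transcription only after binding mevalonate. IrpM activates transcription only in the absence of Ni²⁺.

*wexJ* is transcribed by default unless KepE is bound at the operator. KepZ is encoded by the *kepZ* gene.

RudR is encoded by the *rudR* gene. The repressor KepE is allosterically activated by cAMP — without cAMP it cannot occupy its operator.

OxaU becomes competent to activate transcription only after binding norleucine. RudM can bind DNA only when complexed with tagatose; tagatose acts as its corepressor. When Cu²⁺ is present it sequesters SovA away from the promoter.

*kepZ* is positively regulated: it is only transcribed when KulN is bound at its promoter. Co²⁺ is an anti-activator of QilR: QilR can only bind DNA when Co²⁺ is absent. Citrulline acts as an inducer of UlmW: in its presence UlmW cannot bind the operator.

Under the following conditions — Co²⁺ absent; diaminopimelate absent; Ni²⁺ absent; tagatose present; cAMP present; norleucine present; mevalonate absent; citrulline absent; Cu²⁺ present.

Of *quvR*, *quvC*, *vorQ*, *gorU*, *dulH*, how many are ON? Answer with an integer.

cAMP is present, so KepE is active.
With repressor KepE bound, *wexJ* is not transcribed.
So WexJ is not produced.
Mevalonate is absent, so KulN is inactive.
Required activator KulN is absent, so *kepZ* is not transcribed.
So KepZ is not produced.
No activator is available at the *quvR* promoter, so *quvR* is not transcribed.
→ *quvR* is OFF.
Tagatose is present, so RudM is active.
Citrulline is absent, so UlmW is active.
With repressor RudM bound, *quvC* is not transcribed.
→ *quvC* is OFF.
Co²⁺ is absent, so QilR is active.
Norleucine is present, so OxaU is active.
No repressor is bound and QilR and OxaU are active, so *vorQ* is transcribed.
→ *vorQ* is ON.
Ni²⁺ is absent, so IrpM is active.
No repressor is bound and IrpM is active, so *rudR* is transcribed.
So RudR is produced and active.
Diaminopimelate is absent, so JovQ is active.
No repressor is bound and JovQ is active, so *nolF* is transcribed.
So NolF is produced and active.
With repressor NolF bound, *gorU* is not transcribed.
→ *gorU* is OFF.
Cu²⁺ is present, so SovA is inactive.
Required activator SovA is absent, so *dulH* is not transcribed.
→ *dulH* is OFF.
1 of the 5 genes is transcribed.

1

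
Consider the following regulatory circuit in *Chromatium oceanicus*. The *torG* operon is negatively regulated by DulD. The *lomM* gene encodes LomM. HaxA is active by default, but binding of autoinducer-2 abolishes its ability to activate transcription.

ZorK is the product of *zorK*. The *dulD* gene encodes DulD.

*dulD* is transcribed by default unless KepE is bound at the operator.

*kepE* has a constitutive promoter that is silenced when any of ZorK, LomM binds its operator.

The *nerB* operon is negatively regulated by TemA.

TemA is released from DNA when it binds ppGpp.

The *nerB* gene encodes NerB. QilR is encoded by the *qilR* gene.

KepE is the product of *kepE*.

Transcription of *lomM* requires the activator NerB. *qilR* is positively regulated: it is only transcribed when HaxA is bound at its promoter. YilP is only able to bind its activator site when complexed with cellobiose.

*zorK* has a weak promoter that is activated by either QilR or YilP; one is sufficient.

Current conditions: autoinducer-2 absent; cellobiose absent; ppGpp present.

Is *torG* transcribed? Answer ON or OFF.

OFF

Autoinducer-2 is absent, so HaxA is active.
No repressor is bound and HaxA is active, so *qilR* is transcribed.
So QilR is produced and active.
Cellobiose is absent, so YilP is inactive.
Activator QilR is present, so *zorK* is transcribed.
So ZorK is produced and active.
ppGpp is present, so TemA is inactive.
With no repressor bound, *nerB* is transcribed.
So NerB is produced and active.
No repressor is bound and NerB is active, so *lomM* is transcribed.
So LomM is produced and active.
With repressor ZorK bound, *kepE* is not transcribed.
So KepE is not produced.
With no repressor bound, *dulD* is transcribed.
So DulD is produced and active.
With repressor DulD bound, *torG* is not transcribed.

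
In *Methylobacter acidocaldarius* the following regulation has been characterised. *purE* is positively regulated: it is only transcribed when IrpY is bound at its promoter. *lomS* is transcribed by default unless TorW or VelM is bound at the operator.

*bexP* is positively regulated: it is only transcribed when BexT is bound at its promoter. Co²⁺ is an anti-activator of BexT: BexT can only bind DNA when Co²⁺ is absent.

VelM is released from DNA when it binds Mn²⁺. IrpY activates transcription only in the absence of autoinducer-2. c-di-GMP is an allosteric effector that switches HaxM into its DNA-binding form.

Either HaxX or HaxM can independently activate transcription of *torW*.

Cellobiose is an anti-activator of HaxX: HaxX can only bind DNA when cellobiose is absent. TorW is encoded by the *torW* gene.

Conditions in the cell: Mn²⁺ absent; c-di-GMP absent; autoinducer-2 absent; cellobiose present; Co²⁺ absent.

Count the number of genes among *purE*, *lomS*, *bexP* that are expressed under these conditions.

Autoinducer-2 is absent, so IrpY is active.
No repressor is bound and IrpY is active, so *purE* is transcribed.
→ *purE* is ON.
Cellobiose is present, so HaxX is inactive.
c-di-GMP is absent, so HaxM is inactive.
No activator is available at the *torW* promoter, so *torW* is not transcribed.
So TorW is not produced.
Mn²⁺ is absent, so VelM is active.
With repressor VelM bound, *lomS* is not transcribed.
→ *lomS* is OFF.
Co²⁺ is absent, so BexT is active.
No repressor is bound and BexT is active, so *bexP* is transcribed.
→ *bexP* is ON.
2 of the 3 genes are transcribed.

2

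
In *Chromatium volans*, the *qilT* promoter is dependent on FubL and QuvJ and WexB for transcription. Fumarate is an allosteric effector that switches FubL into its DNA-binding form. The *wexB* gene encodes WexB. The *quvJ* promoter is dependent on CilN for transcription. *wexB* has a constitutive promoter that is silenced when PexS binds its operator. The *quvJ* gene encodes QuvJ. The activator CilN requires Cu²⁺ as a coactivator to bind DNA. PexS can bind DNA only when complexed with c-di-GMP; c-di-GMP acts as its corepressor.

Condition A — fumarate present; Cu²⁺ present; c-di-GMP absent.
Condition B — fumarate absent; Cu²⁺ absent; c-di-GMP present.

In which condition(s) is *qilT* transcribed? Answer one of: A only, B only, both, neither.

Condition A:
Fumarate is present, so FubL is active.
Cu²⁺ is present, so CilN is active.
No repressor is bound and CilN is active, so *quvJ* is transcribed.
So QuvJ is produced and active.
c-di-GMP is absent, so PexS is inactive.
With no repressor bound, *wexB* is transcribed.
So WexB is produced and active.
No repressor is bound and FubL and QuvJ and WexB are active, so *qilT* is transcribed.
→ *qilT* is ON in A.
Condition B:
Fumarate is absent, so FubL is inactive.
Cu²⁺ is absent, so CilN is inactive.
Required activator CilN is absent, so *quvJ* is not transcribed.
So QuvJ is not produced.
c-di-GMP is present, so PexS is active.
With repressor PexS bound, *wexB* is not transcribed.
So WexB is not produced.
Required activator FubL is absent, so *qilT* is not transcribed.
→ *qilT* is OFF in B.

A only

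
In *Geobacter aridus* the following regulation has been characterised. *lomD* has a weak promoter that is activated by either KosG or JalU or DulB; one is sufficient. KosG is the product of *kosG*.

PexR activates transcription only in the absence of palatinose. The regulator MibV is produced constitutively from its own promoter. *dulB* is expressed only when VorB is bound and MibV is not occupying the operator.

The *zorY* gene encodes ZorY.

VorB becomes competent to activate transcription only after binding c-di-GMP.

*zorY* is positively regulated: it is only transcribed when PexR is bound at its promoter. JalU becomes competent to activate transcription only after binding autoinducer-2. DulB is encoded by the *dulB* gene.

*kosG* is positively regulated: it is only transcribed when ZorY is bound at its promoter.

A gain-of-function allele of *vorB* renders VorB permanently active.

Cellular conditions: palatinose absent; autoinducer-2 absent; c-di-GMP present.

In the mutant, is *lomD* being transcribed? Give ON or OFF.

ON

Palatinose is absent, so PexR is active.
No repressor is bound and PexR is active, so *zorY* is transcribed.
So ZorY is produced and active.
No repressor is bound and ZorY is active, so *kosG* is transcribed.
So KosG is produced and active.
Autoinducer-2 is absent, so JalU is inactive.
VorB is constitutively active in this strain.
MibV is produced constitutively and is active.
With repressor MibV bound, *dulB* is not transcribed.
So DulB is not produced.
Activator KosG is present, so *lomD* is transcribed.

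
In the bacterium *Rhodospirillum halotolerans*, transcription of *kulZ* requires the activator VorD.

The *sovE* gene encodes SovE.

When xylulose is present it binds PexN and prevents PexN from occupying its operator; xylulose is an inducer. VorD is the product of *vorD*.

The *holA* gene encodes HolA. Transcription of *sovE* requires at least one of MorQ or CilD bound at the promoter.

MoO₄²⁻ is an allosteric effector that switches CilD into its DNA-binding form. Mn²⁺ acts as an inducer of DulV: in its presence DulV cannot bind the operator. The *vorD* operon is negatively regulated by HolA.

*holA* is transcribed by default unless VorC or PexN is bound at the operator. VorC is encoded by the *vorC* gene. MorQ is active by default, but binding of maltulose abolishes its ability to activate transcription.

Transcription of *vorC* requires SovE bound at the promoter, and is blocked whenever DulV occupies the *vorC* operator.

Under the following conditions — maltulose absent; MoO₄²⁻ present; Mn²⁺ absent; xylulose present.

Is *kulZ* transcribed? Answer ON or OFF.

Maltulose is absent, so MorQ is active.
MoO₄²⁻ is present, so CilD is active.
Activator MorQ is present, so *sovE* is transcribed.
So SovE is produced and active.
Mn²⁺ is absent, so DulV is active.
With repressor DulV bound, *vorC* is not transcribed.
So VorC is not produced.
Xylulose is present, so PexN is inactive.
With no repressor bound, *holA* is transcribed.
So HolA is produced and active.
With repressor HolA bound, *vorD* is not transcribed.
So VorD is not produced.
Required activator VorD is absent, so *kulZ* is not transcribed.

OFF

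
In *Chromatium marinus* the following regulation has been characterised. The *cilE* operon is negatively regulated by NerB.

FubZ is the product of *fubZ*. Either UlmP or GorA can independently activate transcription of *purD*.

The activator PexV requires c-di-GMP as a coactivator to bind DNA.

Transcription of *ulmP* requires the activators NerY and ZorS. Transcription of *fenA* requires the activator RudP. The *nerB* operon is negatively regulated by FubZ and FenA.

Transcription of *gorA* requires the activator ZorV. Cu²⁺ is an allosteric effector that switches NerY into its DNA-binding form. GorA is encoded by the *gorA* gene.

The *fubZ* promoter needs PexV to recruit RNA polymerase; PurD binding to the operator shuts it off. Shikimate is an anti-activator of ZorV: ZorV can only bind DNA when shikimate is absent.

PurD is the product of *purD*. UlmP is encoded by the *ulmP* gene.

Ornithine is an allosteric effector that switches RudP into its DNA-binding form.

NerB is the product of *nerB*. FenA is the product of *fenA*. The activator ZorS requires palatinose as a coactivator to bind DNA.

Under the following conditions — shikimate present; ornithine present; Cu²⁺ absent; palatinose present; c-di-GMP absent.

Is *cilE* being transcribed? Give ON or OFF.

Cu²⁺ is absent, so NerY is inactive.
Palatinose is present, so ZorS is active.
Required activator NerY is absent, so *ulmP* is not transcribed.
So UlmP is not produced.
Shikimate is present, so ZorV is inactive.
Required activator ZorV is absent, so *gorA* is not transcribed.
So GorA is not produced.
No activator is available at the *purD* promoter, so *purD* is not transcribed.
So PurD is not produced.
c-di-GMP is absent, so PexV is inactive.
Required activator PexV is absent, so *fubZ* is not transcribed.
So FubZ is not produced.
Ornithine is present, so RudP is active.
No repressor is bound and RudP is active, so *fenA* is transcribed.
So FenA is produced and active.
With repressor FenA bound, *nerB* is not transcribed.
So NerB is not produced.
With no repressor bound, *cilE* is transcribed.

ON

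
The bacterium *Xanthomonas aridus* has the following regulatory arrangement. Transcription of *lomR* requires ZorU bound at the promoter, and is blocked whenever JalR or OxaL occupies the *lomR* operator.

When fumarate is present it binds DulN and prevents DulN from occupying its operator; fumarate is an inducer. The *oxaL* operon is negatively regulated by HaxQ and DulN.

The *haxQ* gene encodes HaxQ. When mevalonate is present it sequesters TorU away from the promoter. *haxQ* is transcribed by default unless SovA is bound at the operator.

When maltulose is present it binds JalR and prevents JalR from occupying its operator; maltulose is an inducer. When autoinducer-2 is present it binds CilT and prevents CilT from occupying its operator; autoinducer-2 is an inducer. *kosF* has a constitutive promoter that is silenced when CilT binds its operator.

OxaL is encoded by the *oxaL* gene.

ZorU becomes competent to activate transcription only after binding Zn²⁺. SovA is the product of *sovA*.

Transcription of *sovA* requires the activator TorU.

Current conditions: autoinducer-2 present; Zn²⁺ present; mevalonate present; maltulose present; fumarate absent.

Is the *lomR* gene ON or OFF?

ON

Zn²⁺ is present, so ZorU is active.
Maltulose is present, so JalR is inactive.
Mevalonate is present, so TorU is inactive.
Required activator TorU is absent, so *sovA* is not transcribed.
So SovA is not produced.
With no repressor bound, *haxQ* is transcribed.
So HaxQ is produced and active.
Fumarate is absent, so DulN is active.
With repressor HaxQ bound, *oxaL* is not transcribed.
So OxaL is not produced.
No repressor is bound and ZorU is active, so *lomR* is transcribed.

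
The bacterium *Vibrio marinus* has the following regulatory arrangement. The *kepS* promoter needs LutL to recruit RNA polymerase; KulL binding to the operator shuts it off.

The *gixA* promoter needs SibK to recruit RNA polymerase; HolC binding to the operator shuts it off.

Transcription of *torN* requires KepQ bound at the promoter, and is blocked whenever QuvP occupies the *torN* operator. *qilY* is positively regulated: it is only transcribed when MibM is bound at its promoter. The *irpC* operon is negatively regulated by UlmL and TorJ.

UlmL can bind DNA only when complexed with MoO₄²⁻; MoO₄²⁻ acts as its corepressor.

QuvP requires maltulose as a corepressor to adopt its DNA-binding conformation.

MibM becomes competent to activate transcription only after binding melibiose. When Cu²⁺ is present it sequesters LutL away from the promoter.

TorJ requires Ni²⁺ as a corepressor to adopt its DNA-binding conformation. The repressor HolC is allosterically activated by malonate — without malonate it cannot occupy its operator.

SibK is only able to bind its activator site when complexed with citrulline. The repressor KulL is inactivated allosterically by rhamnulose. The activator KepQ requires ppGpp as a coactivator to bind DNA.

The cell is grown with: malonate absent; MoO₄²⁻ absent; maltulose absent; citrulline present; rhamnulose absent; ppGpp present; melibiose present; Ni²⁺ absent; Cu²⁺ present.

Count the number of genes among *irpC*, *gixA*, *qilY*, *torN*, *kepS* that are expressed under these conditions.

4

MoO₄²⁻ is absent, so UlmL is inactive.
Ni²⁺ is absent, so TorJ is inactive.
With no repressor bound, *irpC* is transcribed.
→ *irpC* is ON.
Malonate is absent, so HolC is inactive.
Citrulline is present, so SibK is active.
No repressor is bound and SibK is active, so *gixA* is transcribed.
→ *gixA* is ON.
Melibiose is present, so MibM is active.
No repressor is bound and MibM is active, so *qilY* is transcribed.
→ *qilY* is ON.
ppGpp is present, so KepQ is active.
Maltulose is absent, so QuvP is inactive.
No repressor is bound and KepQ is active, so *torN* is transcribed.
→ *torN* is ON.
Cu²⁺ is present, so LutL is inactive.
Rhamnulose is absent, so KulL is active.
With repressor KulL bound, *kepS* is not transcribed.
→ *kepS* is OFF.
4 of the 5 genes are transcribed.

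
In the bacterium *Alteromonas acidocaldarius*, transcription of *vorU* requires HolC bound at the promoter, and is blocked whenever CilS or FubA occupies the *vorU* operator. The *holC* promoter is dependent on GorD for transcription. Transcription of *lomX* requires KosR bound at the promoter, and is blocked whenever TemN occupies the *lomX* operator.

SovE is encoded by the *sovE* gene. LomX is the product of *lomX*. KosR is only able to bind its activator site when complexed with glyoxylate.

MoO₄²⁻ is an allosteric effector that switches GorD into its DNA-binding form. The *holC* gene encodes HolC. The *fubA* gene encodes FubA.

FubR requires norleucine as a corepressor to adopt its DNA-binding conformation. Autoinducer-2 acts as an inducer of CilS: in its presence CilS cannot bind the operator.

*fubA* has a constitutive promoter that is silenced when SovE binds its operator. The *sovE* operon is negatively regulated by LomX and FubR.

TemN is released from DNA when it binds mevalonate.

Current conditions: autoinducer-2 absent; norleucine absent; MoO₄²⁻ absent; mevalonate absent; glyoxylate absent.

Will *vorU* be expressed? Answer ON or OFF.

OFF

MoO₄²⁻ is absent, so GorD is inactive.
Required activator GorD is absent, so *holC* is not transcribed.
So HolC is not produced.
Autoinducer-2 is absent, so CilS is active.
Mevalonate is absent, so TemN is active.
Glyoxylate is absent, so KosR is inactive.
With repressor TemN bound, *lomX* is not transcribed.
So LomX is not produced.
Norleucine is absent, so FubR is inactive.
With no repressor bound, *sovE* is transcribed.
So SovE is produced and active.
With repressor SovE bound, *fubA* is not transcribed.
So FubA is not produced.
With repressor CilS bound, *vorU* is not transcribed.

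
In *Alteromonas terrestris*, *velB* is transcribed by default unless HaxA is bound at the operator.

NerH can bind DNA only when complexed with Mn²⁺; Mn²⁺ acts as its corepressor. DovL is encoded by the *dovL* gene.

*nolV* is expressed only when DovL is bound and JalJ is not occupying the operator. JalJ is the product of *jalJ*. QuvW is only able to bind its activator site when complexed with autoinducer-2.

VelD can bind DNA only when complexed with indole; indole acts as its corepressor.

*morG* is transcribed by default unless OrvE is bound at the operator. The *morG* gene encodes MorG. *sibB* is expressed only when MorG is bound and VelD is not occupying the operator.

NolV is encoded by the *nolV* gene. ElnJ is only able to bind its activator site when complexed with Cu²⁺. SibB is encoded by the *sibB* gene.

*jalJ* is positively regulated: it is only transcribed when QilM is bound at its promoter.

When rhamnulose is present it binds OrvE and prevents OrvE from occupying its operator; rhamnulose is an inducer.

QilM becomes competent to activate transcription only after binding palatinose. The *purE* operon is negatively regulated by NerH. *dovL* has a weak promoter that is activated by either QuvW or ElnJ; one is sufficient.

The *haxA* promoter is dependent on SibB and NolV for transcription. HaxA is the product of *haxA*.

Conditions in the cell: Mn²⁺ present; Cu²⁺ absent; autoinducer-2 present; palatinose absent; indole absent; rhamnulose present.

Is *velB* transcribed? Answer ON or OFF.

OFF

Rhamnulose is present, so OrvE is inactive.
With no repressor bound, *morG* is transcribed.
So MorG is produced and active.
Indole is absent, so VelD is inactive.
No repressor is bound and MorG is active, so *sibB* is transcribed.
So SibB is produced and active.
Palatinose is absent, so QilM is inactive.
Required activator QilM is absent, so *jalJ* is not transcribed.
So JalJ is not produced.
Autoinducer-2 is present, so QuvW is active.
Cu²⁺ is absent, so ElnJ is inactive.
Activator QuvW is present, so *dovL* is transcribed.
So DovL is produced and active.
No repressor is bound and DovL is active, so *nolV* is transcribed.
So NolV is produced and active.
No repressor is bound and SibB and NolV are active, so *haxA* is transcribed.
So HaxA is produced and active.
With repressor HaxA bound, *velB* is not transcribed.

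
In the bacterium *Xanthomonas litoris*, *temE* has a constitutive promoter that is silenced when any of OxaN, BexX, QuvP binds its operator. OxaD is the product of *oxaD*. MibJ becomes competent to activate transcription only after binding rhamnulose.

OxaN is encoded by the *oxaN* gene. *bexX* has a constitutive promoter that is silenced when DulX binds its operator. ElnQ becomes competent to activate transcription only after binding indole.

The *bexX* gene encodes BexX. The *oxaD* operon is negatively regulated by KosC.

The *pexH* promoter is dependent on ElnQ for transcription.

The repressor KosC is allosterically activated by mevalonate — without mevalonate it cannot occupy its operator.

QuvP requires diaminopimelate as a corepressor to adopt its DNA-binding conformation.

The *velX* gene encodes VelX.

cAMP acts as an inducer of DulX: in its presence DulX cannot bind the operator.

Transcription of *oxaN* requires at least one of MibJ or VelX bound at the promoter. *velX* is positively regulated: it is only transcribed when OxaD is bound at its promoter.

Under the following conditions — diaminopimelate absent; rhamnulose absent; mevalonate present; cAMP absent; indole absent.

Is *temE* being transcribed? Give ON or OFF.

Rhamnulose is absent, so MibJ is inactive.
Mevalonate is present, so KosC is active.
With repressor KosC bound, *oxaD* is not transcribed.
So OxaD is not produced.
Required activator OxaD is absent, so *velX* is not transcribed.
So VelX is not produced.
No activator is available at the *oxaN* promoter, so *oxaN* is not transcribed.
So OxaN is not produced.
cAMP is absent, so DulX is active.
With repressor DulX bound, *bexX* is not transcribed.
So BexX is not produced.
Diaminopimelate is absent, so QuvP is inactive.
With no repressor bound, *temE* is transcribed.

ON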